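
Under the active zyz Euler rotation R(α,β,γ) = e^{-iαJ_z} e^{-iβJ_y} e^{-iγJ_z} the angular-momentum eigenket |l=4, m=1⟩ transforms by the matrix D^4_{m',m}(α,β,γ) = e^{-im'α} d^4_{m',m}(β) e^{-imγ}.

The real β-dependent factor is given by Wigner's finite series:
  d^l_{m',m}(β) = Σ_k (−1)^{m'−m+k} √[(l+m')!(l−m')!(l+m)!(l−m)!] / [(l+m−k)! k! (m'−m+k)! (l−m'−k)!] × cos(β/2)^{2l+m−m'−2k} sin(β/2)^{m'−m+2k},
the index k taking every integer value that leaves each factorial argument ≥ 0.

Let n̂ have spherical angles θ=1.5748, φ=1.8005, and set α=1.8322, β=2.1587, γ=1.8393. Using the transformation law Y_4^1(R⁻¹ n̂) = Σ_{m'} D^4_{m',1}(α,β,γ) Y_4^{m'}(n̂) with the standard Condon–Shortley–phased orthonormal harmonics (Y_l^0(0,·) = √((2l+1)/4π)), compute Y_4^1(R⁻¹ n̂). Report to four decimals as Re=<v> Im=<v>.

Re=-0.0852 Im=-0.3976

Need the full column D^4_{m',1} for m'=−4..4 at α=1.8322, β=2.1587, γ=1.8393.
cos(β/2)=0.471902, sin(β/2)=0.881651
d^4_{-4,1}: single k=5 term ⇒ +0.418921;  D = +0.293757-0.298667i
d^4_{-3,1}: k∈[4..5] ⇒ +0.396380 -0.830145 = -0.433765;  D = +0.377351+0.213911i
d^4_{-2,1}: k∈[3..5] ⇒ +0.226810 -1.187530 +0.829021 = -0.131699;  D = +0.033132-0.127463i
d^4_{-1,1}: k∈[2..5] ⇒ +0.085842 -0.898906 +1.568827 -0.365069 = +0.390695;  D = +0.390685-0.002774i
d^4_{0,1}: k∈[1..4] ⇒ +0.020548 -0.430342 +1.502120 -0.873865 = +0.218461;  D = -0.057955-0.210634i
d^4_{1,1}: k∈[0..3] ⇒ +0.002459 -0.128764 +0.898906 -1.045885 = -0.273283;  D = +0.235804-0.138132i
d^4_{2,1}: k∈[0..2] ⇒ -0.019494 +0.340215 -0.791687 = -0.470965;  D = -0.334986-0.331048i
d^4_{3,1}: k∈[0..1] ⇒ +0.068135 -0.396380 = -0.328245;  D = -0.162552+0.285170i
d^4_{4,1}: single k=0 term ⇒ -0.120017;  D = +0.116085+0.030468i
Y_4^{m'}(θ=1.5748,φ=1.8005) and Σ D·Y over m':
  (+0.2938-0.2987i)·(+0.2685-0.3518i)  (+0.3774+0.2139i)·(-0.0032-0.0039i)  (+0.0331-0.1275i)·(+0.2998-0.1483i)  (+0.3907-0.0028i)·(-0.0013-0.0055i)  (-0.0580-0.2106i)·(+0.3173+0.0000i)  (+0.2358-0.1381i)·(+0.0013-0.0055i)  (-0.3350-0.3310i)·(+0.2998+0.1483i)  (-0.1626+0.2852i)·(+0.0032-0.0039i)  (+0.1161+0.0305i)·(+0.2685+0.3518i)
Y_4^1(R⁻¹ n̂) = -0.085190-0.397647i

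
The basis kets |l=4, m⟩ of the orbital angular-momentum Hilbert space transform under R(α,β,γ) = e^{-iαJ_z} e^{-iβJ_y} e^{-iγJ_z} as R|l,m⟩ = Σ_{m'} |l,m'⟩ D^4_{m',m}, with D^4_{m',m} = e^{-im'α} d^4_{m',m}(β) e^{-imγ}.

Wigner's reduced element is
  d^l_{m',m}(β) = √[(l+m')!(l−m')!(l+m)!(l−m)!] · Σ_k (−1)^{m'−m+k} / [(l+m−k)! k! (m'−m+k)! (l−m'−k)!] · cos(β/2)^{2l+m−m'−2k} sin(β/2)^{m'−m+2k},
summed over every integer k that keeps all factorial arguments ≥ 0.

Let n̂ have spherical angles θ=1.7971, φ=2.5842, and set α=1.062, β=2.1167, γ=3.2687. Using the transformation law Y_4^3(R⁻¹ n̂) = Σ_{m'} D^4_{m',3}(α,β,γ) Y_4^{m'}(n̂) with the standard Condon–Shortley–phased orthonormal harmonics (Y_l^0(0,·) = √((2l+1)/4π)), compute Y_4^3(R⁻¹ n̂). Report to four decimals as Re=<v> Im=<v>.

Need the full column D^4_{m',3} for m'=−4..4 at α=1.062, β=2.1167, γ=3.2687.
cos(β/2)=0.490311, sin(β/2)=0.871548
d^4_{-4,3}: single k=7 term ⇒ +0.529730;  D = +0.396473+0.351316i
d^4_{-3,3}: k∈[6..7] ⇒ +0.737544 -0.332912 = +0.404632;  D = +0.381883-0.133762i
d^4_{-2,3}: k∈[5..6] ⇒ +0.665358 -0.700767 = -0.035409;  D = -0.006056+0.034887i
d^4_{-1,3}: k∈[4..5] ⇒ +0.441133 -0.836296 = -0.395163;  D = +0.307100+0.248684i
d^4_{0,3}: k∈[3..4] ⇒ +0.221970 -0.701349 = -0.479379;  D = +0.444947-0.178400i
d^4_{1,3}: k∈[2..3] ⇒ +0.083769 -0.441133 = -0.357364;  D = +0.045431-0.354465i
d^4_{2,3}: k∈[1..2] ⇒ +0.022215 -0.210579 = -0.188364;  D = -0.151504-0.111926i
d^4_{3,3}: k∈[0..1] ⇒ +0.003340 -0.073877 = -0.070537;  D = -0.064241+0.029131i
d^4_{4,3}: single k=0 term ⇒ -0.016793;  D = -0.001393+0.016735i
Y_4^{m'}(θ=1.7971,φ=2.5842) and Σ D·Y over m':
  (+0.3965+0.3513i)·(-0.2443+0.3156i)  (+0.3819-0.1338i)·(-0.0263+0.2586i)  (-0.0061+0.0349i)·(-0.0906-0.1847i)  (+0.3071+0.2487i)·(-0.2324-0.1449i)  (+0.4449-0.1784i)·(+0.1670+0.0000i)  (+0.0454-0.3545i)·(+0.2324-0.1449i)  (-0.1515-0.1119i)·(-0.0906+0.1847i)  (-0.0642+0.0291i)·(+0.0263+0.2586i)  (-0.0014+0.0167i)·(-0.2443-0.3156i)
Y_4^3(R⁻¹ n̂) = -0.147247-0.118868i

Re=-0.1472 Im=-0.1189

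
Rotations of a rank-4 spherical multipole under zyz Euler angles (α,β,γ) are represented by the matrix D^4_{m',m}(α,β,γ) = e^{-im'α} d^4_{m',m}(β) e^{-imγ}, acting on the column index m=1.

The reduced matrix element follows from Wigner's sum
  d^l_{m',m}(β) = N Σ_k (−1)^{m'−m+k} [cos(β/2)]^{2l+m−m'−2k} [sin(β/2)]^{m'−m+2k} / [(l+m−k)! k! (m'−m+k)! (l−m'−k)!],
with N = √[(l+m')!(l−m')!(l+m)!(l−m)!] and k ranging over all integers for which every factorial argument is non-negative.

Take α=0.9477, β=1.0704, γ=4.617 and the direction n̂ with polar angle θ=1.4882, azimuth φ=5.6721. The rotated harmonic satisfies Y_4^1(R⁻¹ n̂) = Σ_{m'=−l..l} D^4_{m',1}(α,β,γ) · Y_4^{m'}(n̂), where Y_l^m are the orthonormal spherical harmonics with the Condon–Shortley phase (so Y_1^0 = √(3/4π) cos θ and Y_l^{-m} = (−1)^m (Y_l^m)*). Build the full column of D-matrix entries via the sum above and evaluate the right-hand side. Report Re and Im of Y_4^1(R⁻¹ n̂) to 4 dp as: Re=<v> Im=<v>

Re=0.0705 Im=0.0020

Need the full column D^4_{m',1} for m'=−4..4 at α=0.9477, β=1.0704, γ=4.617.
cos(β/2)=0.860167, sin(β/2)=0.510013
d^4_{-4,1}: single k=5 term ⇒ +0.164342;  D = +0.111370-0.120851i
d^4_{-3,1}: k∈[4..5] ⇒ +0.489976 -0.103353 = +0.386623;  D = -0.077986-0.378676i
d^4_{-2,1}: k∈[3..5] ⇒ +0.883430 -0.465866 +0.032756 = +0.450320;  D = -0.411183-0.183620i
d^4_{-1,1}: k∈[2..5] ⇒ +1.053557 -1.111161 +0.195319 -0.004578 = +0.133138;  D = -0.115026+0.067042i
d^4_{0,1}: k∈[1..4] ⇒ +0.794647 -1.676190 +0.589279 -0.034528 = -0.326791;  D = +0.031125-0.325306i
d^4_{1,1}: k∈[0..3] ⇒ +0.299682 -1.580336 +1.111161 -0.130213 = -0.299706;  D = -0.225620-0.197280i
d^4_{2,1}: k∈[0..2] ⇒ -0.753869 +1.325144 -0.310577 = +0.260699;  D = +0.253880-0.059234i
d^4_{3,1}: k∈[0..1] ⇒ +0.836235 -0.489976 = +0.346259;  D = +0.132886-0.319745i
d^4_{4,1}: single k=0 term ⇒ -0.467467;  D = +0.245859+0.397591i
Y_4^{m'}(θ=1.4882,φ=5.6721) and Σ D·Y over m':
  (+0.1114-0.1209i)·(-0.3346+0.2803i)  (-0.0780-0.3787i)·(-0.0265+0.0987i)  (-0.4112-0.1836i)·(-0.1081-0.2974i)  (-0.1150+0.0670i)·(-0.0941-0.0659i)  (+0.0311-0.3253i)·(+0.2959+0.0000i)  (-0.2256-0.1973i)·(+0.0941-0.0659i)  (+0.2539-0.0592i)·(-0.1081+0.2974i)  (+0.1329-0.3197i)·(+0.0265+0.0987i)  (+0.2459+0.3976i)·(-0.3346-0.2803i)
Y_4^1(R⁻¹ n̂) = +0.070550+0.002019i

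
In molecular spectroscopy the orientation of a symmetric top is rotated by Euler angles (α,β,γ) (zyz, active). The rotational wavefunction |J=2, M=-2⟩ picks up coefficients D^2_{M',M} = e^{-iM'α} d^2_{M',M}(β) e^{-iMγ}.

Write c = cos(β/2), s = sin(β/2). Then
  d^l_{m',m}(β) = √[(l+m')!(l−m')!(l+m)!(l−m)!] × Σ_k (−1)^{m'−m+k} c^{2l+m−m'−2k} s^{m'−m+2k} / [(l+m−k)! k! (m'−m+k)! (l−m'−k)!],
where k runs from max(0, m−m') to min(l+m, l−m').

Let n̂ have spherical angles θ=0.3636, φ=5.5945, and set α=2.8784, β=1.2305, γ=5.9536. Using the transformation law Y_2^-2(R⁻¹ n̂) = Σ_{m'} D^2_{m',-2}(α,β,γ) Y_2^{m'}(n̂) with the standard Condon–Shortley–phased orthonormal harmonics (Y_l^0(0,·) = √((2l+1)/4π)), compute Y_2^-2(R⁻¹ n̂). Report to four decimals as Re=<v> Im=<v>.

Need the full column D^2_{m',-2} for m'=−2..2 at α=2.8784, β=1.2305, γ=5.9536.
cos(β/2)=0.816629, sin(β/2)=0.577163
d^2_{-2,-2}: single k=0 term ⇒ +0.444733;  D = +0.167123-0.412138i
d^2_{-1,-2}: single k=0 term ⇒ -0.628641;  D = +0.379661-0.501047i
d^2_{0,-2}: single k=0 term ⇒ +0.544154;  D = +0.430154-0.333273i
d^2_{1,-2}: single k=0 term ⇒ -0.314014;  D = +0.289716-0.121119i
d^2_{2,-2}: single k=0 term ⇒ +0.110967;  D = +0.109990-0.014691i
Y_2^{m'}(θ=0.3636,φ=5.5945) and Σ D·Y over m':
  (+0.1671-0.4121i)·(+0.0094+0.0479i)  (+0.3797-0.5010i)·(+0.1983+0.1632i)  (+0.4302-0.3333i)·(+0.5111+0.0000i)  (+0.2897-0.1211i)·(-0.1983+0.1632i)  (+0.1100-0.0147i)·(+0.0094-0.0479i)
Y_2^-2(R⁻¹ n̂) = +0.360881-0.137695i

Re=0.3609 Im=-0.1377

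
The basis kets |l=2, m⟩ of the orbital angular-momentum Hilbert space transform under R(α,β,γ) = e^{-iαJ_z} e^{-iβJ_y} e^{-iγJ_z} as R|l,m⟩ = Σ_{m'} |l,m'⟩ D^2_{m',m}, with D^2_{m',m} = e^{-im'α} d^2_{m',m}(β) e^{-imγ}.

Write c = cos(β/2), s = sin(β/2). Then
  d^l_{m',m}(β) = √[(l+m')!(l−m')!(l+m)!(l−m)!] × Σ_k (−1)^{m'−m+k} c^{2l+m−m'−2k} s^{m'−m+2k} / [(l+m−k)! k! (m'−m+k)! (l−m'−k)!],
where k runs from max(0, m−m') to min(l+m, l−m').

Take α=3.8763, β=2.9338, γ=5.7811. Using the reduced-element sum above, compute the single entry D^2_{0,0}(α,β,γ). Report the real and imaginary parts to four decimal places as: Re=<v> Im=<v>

Re=0.9362 Im=0.0000

Split into d^2_{0,0}(β=2.9338) × two z-phases.
c=cos(2.9338/2)=0.103710, s=sin(2.9338/2)=0.994608; N=√[2·2·2·2]=4.000000
The bounds max(0,m−m')=0 and min(l+m,l−m')=2 give 3 terms
  k=0: (−1)^0·4.0000/(4)·0.1037^4·0.9946^0 = +0.000116
  k=1: (−1)^1·4.0000/(1)·0.1037^2·0.9946^2 = -0.042560
  k=2: (−1)^2·4.0000/(4)·0.1037^0·0.9946^4 = +0.978604
d^2_{0,0}(2.9338) = +0.000116 -0.042560 +0.978604 = +0.936160
D = (+1.000000+0.000000i)·(+0.936160)·(+1.000000+0.000000i) = +0.936160+0.000000i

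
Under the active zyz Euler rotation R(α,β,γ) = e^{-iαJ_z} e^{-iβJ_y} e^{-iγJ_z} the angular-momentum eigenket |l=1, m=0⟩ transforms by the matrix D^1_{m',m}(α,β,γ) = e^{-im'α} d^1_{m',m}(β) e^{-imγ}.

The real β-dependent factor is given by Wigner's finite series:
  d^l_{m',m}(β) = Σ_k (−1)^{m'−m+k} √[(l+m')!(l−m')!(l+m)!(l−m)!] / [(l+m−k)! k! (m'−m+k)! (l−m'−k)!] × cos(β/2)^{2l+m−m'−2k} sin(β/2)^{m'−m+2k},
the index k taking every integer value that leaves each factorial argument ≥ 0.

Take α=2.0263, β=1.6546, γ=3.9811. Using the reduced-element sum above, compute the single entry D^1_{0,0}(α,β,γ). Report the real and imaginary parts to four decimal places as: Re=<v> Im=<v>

First d^1_{0,0}(β=1.6546), then the phase factors e^{-i(0)α} and e^{-i(0)γ}:
c=cos(1.6546/2)=0.676866, s=sin(1.6546/2)=0.736107; N=√[1·1·1·1]=1.000000
k: max(0,(0)−(0))=0 … min(1+(0),1−(0))=1
  k=0: (−1)^0·1.0000/(1)·0.6769^2·0.7361^0 = +0.458147
  k=1: (−1)^1·1.0000/(1)·0.6769^0·0.7361^2 = -0.541853
d^1_{0,0}(1.6546) = +0.458147 -0.541853 = -0.083706
D = (+1.000000+0.000000i)·(-0.083706)·(+1.000000+0.000000i) = -0.083706+0.000000i

Re=-0.0837 Im=0.0000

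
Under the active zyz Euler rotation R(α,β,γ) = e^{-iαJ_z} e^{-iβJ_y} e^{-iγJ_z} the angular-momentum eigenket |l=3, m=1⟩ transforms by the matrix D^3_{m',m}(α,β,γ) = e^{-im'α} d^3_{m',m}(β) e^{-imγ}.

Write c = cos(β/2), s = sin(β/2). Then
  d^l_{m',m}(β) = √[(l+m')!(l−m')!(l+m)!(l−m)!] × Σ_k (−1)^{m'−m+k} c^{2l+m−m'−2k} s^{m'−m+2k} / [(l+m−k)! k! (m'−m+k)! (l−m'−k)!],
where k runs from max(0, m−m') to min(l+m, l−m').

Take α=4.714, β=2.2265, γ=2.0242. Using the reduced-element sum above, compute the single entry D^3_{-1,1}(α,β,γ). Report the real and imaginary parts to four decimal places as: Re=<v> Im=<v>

D^3_{-1,1}(4.714,2.2265,2.0242) = e^{-i·-1·4.714}·d^3_{-1,1}(2.2265)·e^{-i·1·2.0242}. Compute d first:
c=cos(2.2265/2)=0.441748, s=sin(2.2265/2)=0.897139; N=√[2·24·24·2]=48.000000
k∈{2,3,4} keeps every argument non-negative
  k=2: (−1)^0·48.0000/(8)·0.4417^4·0.8971^2 = +0.183895
  k=3: (−1)^1·48.0000/(6)·0.4417^2·0.8971^4 = -1.011297
  k=4: (−1)^2·48.0000/(48)·0.4417^0·0.8971^6 = +0.521385
d^3_{-1,1}(2.2265) = +0.183895 -1.011297 +0.521385 = -0.306017
Phases: e^{-i·(-1)·4.714}=+0.001611-0.999999i, e^{-i·(1)·2.0242}=-0.438028-0.898961i ⇒ D=+0.275313-0.133600i

Re=0.2753 Im=-0.1336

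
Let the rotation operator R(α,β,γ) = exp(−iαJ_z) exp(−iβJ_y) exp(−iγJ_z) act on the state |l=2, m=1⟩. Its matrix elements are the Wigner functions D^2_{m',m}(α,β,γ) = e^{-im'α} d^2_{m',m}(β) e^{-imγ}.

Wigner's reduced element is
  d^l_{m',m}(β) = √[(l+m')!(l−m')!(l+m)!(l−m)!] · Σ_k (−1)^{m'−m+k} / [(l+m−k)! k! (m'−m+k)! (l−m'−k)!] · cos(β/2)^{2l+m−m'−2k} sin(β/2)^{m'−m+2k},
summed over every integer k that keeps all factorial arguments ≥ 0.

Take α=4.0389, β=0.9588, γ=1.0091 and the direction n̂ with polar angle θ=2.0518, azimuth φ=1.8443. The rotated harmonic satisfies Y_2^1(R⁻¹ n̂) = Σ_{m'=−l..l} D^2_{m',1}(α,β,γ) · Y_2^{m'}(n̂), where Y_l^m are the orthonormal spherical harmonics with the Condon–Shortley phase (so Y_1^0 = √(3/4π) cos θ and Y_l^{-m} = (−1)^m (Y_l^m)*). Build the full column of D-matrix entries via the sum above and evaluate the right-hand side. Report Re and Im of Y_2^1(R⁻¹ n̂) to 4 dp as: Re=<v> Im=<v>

Re=-0.3014 Im=-0.2408

Need the full column D^2_{m',1} for m'=−2..2 at α=4.0389, β=0.9588, γ=1.0091.
cos(β/2)=0.887272, sin(β/2)=0.461247
d^2_{-2,1}: single k=3 term ⇒ +0.174135;  D = +0.123118+0.123147i
d^2_{-1,1}: k∈[2..3] ⇒ +0.502460 -0.045262 = +0.457198;  D = -0.454344+0.051005i
d^2_{0,1}: k∈[1..2] ⇒ +0.789186 -0.213271 = +0.575914;  D = +0.306745-0.487427i
d^2_{1,1}: k∈[0..1] ⇒ +0.619765 -0.502460 = +0.117305;  D = +0.038634+0.110760i
d^2_{2,1}: single k=0 term ⇒ -0.644367;  D = +0.607935+0.213599i
Y_2^{m'}(θ=2.0518,φ=1.8443) and Σ D·Y over m':
  (+0.1231+0.1231i)·(-0.2593+0.1579i)  (-0.4543+0.0510i)·(+0.0856+0.3051i)  (+0.3067-0.4874i)·(-0.1129+0.0000i)  (+0.0386+0.1108i)·(-0.0856+0.3051i)  (+0.6079+0.2136i)·(-0.2593-0.1579i)
Y_2^1(R⁻¹ n̂) = -0.301436-0.240810i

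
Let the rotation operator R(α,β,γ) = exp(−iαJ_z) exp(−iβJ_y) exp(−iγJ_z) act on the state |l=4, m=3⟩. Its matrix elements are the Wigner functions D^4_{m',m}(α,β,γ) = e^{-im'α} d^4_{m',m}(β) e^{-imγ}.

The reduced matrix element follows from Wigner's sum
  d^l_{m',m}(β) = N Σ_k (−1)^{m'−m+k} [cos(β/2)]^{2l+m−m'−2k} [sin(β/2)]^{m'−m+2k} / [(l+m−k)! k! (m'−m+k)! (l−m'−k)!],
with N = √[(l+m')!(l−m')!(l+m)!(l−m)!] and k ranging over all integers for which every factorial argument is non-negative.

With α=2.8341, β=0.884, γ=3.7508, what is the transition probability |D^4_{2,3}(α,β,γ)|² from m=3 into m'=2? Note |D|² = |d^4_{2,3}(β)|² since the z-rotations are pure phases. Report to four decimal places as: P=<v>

D^4_{2,3}(2.8341,0.884,3.7508) = e^{-i·2·2.8341}·d^4_{2,3}(0.884)·e^{-i·3·3.7508}. Compute d first:
Half-angle: c=0.903898, s=0.427748. N=√(720·2·5040·1)=2693.993318
Admissible k: 1..2 (factorial args all ≥0)
  k=1: (−1)^0·2693.9933/(720)·0.9039^7·0.4277^1 = +0.789020
  k=2: (−1)^1·2693.9933/(240)·0.9039^5·0.4277^3 = -0.530086
d^4_{2,3}(0.884) = +0.789020 -0.530086 = +0.258934
|D^4_{2,3}|² = |d^4_{2,3}(β)|² = (+0.258934)² = 0.067047 (the z-rotation phases have unit modulus)

P=0.0670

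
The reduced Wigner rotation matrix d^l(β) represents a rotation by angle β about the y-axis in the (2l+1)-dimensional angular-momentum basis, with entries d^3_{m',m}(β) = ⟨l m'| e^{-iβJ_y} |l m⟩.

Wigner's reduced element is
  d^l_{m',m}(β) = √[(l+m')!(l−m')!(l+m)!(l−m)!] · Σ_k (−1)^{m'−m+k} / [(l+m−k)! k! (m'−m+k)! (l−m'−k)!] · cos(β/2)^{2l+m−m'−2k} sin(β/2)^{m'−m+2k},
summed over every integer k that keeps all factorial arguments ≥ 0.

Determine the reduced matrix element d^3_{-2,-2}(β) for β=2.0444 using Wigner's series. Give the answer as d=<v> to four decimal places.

d=-0.2491

d^3_{-2,-2}(β=2.0444) via Wigner's sum:
With c≡cos(β/2)=0.521490 and s≡sin(β/2)=0.853257, N=[1·120·1·120]^{1/2}=120.000000
k: max(0,(-2)−(-2))=0 … min(3+(-2),3−(-2))=1
  k=0: (−1)^0·120.0000/(120)·0.5215^6·0.8533^0 = +0.020113
  k=1: (−1)^1·120.0000/(24)·0.5215^4·0.8533^2 = -0.269224
d^3_{-2,-2}(2.0444) = +0.020113 -0.269224 = -0.249111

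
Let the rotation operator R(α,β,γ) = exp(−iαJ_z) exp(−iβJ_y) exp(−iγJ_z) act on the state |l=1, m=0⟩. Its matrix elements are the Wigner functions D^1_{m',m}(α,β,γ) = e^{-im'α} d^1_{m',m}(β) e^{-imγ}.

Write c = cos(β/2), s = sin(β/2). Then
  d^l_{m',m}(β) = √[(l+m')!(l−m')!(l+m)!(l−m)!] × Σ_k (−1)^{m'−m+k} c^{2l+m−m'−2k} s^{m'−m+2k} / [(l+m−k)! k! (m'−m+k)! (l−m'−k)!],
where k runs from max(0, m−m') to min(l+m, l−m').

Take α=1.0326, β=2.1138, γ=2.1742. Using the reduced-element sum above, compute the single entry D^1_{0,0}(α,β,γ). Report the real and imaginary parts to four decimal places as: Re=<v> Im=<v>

Re=-0.5167 Im=0.0000

D^1_{0,0}(1.0326,2.1138,2.1742) = e^{-i·0·1.0326}·d^1_{0,0}(2.1138)·e^{-i·0·2.1742}. Compute d first:
c=cos(2.1138/2)=0.491574, s=sin(2.1138/2)=0.870836; N=√[1·1·1·1]=1.000000
The bounds max(0,m−m')=0 and min(l+m,l−m')=1 give 2 terms
  k=0: (−1)^0·1.0000/(1)·0.4916^2·0.8708^0 = +0.241645
  k=1: (−1)^1·1.0000/(1)·0.4916^0·0.8708^2 = -0.758355
d^1_{0,0}(2.1138) = +0.241645 -0.758355 = -0.516710
D = (+1.000000+0.000000i)·(-0.516710)·(+1.000000+0.000000i) = -0.516710+0.000000i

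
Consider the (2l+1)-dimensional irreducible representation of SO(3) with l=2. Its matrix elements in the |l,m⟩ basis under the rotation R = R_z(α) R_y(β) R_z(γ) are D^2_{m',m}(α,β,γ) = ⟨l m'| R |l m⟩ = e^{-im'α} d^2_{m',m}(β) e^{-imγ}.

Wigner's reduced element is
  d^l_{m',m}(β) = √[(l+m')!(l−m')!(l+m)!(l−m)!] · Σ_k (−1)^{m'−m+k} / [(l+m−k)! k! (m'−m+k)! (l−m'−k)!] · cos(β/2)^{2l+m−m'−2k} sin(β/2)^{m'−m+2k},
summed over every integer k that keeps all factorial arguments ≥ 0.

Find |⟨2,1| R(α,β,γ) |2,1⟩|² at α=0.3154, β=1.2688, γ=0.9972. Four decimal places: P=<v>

D^2_{1,1}(0.3154,1.2688,0.9972) = e^{-i·1·0.3154}·d^2_{1,1}(1.2688)·e^{-i·1·0.9972}. Compute d first:
With c≡cos(β/2)=0.805427 and s≡sin(β/2)=0.592694, N=[6·1·6·1]^{1/2}=6.000000
Admissible k: 0..1 (factorial args all ≥0)
  k=0: (−1)^0·6.0000/(6)·0.8054^4·0.5927^0 = +0.420829
  k=1: (−1)^1·6.0000/(2)·0.8054^2·0.5927^2 = -0.683653
d^2_{1,1}(1.2688) = +0.420829 -0.683653 = -0.262824
|D^2_{1,1}|² = |d^2_{1,1}(β)|² = (-0.262824)² = 0.069076 (the z-rotation phases have unit modulus)

P=0.0691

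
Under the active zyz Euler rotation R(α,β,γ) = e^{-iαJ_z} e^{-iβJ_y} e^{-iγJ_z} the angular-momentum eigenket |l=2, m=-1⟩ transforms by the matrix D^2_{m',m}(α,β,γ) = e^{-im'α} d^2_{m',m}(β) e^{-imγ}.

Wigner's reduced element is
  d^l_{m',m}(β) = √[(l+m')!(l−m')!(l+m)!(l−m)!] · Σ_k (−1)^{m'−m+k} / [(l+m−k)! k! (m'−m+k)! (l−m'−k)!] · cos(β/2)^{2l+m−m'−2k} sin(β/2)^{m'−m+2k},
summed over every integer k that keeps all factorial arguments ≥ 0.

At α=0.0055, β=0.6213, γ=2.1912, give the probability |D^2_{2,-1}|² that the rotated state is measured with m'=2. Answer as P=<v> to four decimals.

First d^2_{2,-1}(β=0.6213), then the phase factors e^{-i(2)α} and e^{-i(-1)γ}:
With c≡cos(β/2)=0.952135 and s≡sin(β/2)=0.305678, N=[24·1·1·6]^{1/2}=12.000000
The bounds max(0,m−m')=0 and min(l+m,l−m')=0 give 1 term
  k=0: (−1)^3·12.0000/(6)·0.9521^1·0.3057^3 = -0.054390
d^2_{2,-1}(0.6213) = -0.054390
|D^2_{2,-1}|² = |d^2_{2,-1}(β)|² = (-0.054390)² = 0.002958 (the z-rotation phases have unit modulus)

P=0.0030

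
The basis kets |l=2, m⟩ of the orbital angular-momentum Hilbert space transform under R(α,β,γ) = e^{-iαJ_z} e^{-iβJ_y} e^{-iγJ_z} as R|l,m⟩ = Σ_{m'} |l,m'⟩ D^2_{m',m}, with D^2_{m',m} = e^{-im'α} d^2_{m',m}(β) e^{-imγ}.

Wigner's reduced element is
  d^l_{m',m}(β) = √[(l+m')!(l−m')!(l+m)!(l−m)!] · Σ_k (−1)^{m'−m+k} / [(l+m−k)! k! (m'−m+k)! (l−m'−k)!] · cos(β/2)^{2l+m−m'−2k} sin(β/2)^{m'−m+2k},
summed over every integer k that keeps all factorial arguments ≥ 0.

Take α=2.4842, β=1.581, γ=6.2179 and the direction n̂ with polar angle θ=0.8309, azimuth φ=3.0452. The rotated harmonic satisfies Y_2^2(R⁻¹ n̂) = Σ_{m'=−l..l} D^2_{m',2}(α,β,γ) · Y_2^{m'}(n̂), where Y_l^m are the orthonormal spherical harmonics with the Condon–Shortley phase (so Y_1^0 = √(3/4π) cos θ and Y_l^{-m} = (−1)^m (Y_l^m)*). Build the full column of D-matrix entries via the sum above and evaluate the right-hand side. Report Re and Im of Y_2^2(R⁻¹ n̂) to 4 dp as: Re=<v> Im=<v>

Re=0.1452 Im=-0.1893

Need the full column D^2_{m',2} for m'=−2..2 at α=2.4842, β=1.581, γ=6.2179.
cos(β/2)=0.703490, sin(β/2)=0.710705
d^2_{-2,2}: single k=4 term ⇒ +0.255128;  D = +0.096189-0.236300i
d^2_{-1,2}: single k=3 term ⇒ +0.505075;  D = -0.436592+0.253946i
d^2_{0,2}: single k=2 term ⇒ +0.612309;  D = +0.607097+0.079723i
d^2_{1,2}: single k=1 term ⇒ +0.494872;  D = -0.349029-0.350824i
d^2_{2,2}: single k=0 term ⇒ +0.244924;  D = +0.030643+0.243000i
Y_2^{m'}(θ=0.8309,φ=3.0452) and Σ D·Y over m':
  (+0.0962-0.2363i)·(+0.2068+0.0404i)  (-0.4366+0.2539i)·(-0.3829-0.0370i)  (+0.6071+0.0797i)·(+0.1147+0.0000i)  (-0.3490-0.3508i)·(+0.3829-0.0370i)  (+0.0306+0.2430i)·(+0.2068-0.0404i)
Y_2^2(R⁻¹ n̂) = +0.145151-0.189299i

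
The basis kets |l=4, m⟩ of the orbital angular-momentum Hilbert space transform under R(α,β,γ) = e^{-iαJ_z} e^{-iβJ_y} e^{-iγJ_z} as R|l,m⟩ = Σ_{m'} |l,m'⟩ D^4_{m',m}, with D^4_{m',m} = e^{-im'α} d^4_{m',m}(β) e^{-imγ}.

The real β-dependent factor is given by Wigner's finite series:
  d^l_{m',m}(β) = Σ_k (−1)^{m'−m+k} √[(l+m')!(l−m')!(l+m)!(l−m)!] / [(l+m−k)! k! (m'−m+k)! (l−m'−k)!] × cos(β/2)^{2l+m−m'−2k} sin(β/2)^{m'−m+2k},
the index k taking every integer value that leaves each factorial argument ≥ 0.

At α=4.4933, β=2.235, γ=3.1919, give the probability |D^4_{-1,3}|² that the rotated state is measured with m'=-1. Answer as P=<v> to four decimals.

P=0.2360

D^4_{-1,3}(4.4933,2.235,3.1919) = e^{-i·-1·4.4933}·d^4_{-1,3}(2.235)·e^{-i·3·3.1919}. Compute d first:
With c≡cos(β/2)=0.437931 and s≡sin(β/2)=0.899008, N=[6·120·5040·1]^{1/2}=1904.940944
k∈{4,5} keeps every argument non-negative
  k=4: (−1)^0·1904.9409/(144)·0.4379^4·0.8990^4 = +0.317832
  k=5: (−1)^1·1904.9409/(240)·0.4379^2·0.8990^6 = -0.803646
d^4_{-1,3}(2.235) = +0.317832 -0.803646 = -0.485814
|D^4_{-1,3}|² = |d^4_{-1,3}(β)|² = (-0.485814)² = 0.236015 (the z-rotation phases have unit modulus)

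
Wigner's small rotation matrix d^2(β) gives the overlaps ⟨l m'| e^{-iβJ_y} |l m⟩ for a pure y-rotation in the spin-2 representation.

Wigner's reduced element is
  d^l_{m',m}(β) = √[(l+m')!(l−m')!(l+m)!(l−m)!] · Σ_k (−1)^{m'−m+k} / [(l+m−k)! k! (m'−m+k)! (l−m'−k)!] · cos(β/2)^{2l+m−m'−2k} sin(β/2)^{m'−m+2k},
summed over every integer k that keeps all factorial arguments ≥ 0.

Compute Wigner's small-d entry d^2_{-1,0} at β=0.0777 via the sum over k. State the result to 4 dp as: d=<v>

d=0.0948

d^2_{-1,0}(β=0.0777) via Wigner's sum:
With c≡cos(β/2)=0.999245 and s≡sin(β/2)=0.038840, N=[1·6·2·2]^{1/2}=4.898979
The bounds max(0,m−m')=1 and min(l+m,l−m')=2 give 2 terms
  k=1: (−1)^0·4.8990/(2)·0.9992^3·0.0388^1 = +0.094924
  k=2: (−1)^1·4.8990/(2)·0.9992^1·0.0388^3 = -0.000143
d^2_{-1,0}(0.0777) = +0.094924 -0.000143 = +0.094780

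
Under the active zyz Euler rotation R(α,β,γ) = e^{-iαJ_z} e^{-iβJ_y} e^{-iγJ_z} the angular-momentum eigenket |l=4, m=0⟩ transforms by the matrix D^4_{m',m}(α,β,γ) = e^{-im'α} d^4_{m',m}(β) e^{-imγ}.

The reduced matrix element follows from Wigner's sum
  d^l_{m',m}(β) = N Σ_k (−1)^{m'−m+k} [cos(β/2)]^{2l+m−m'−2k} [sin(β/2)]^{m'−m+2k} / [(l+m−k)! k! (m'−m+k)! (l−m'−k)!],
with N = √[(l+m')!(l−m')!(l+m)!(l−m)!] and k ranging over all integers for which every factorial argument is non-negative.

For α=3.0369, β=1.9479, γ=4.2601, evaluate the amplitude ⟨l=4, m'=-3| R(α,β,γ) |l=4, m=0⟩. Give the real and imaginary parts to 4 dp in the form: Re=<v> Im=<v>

D^4_{-3,0}(3.0369,1.9479,4.2601) = e^{-i·-3·3.0369}·d^4_{-3,0}(1.9479)·e^{-i·0·4.2601}. Compute d first:
With c≡cos(β/2)=0.562037 and s≡sin(β/2)=0.827112, N=[1·5040·24·24]^{1/2}=1703.830978
Admissible k: 3..4 (factorial args all ≥0)
  k=3: (−1)^0·1703.8310/(144)·0.5620^5·0.8271^3 = +0.375475
  k=4: (−1)^1·1703.8310/(144)·0.5620^3·0.8271^5 = -0.813168
d^4_{-3,0}(1.9479) = +0.375475 -0.813168 = -0.437693
Attach z-rotation phases: D = e^{-i(-3)(3.0369)}·(-0.437693)·e^{-i(0)(4.2601)} = +0.416282-0.135221i

Re=0.4163 Im=-0.1352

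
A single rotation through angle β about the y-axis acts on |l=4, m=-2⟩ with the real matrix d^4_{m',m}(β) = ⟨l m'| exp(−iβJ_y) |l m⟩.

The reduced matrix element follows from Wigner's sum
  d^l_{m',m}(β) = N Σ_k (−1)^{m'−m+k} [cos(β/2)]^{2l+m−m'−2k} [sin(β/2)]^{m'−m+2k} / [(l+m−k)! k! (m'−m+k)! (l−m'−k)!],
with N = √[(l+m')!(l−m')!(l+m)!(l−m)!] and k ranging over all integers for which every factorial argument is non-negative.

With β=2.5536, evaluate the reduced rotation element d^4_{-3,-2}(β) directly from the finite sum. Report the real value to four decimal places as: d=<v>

d^4_{-3,-2}(β=2.5536) via Wigner's sum:
With c≡cos(β/2)=0.289779 and s≡sin(β/2)=0.957093, N=[1·5040·2·720]^{1/2}=2693.993318
The bounds max(0,m−m')=1 and min(l+m,l−m')=2 give 2 terms
  k=1: (−1)^0·2693.9933/(720)·0.2898^7·0.9571^1 = +0.000614
  k=2: (−1)^1·2693.9933/(240)·0.2898^5·0.9571^3 = -0.020109
d^4_{-3,-2}(2.5536) = +0.000614 -0.020109 = -0.019494

d=-0.0195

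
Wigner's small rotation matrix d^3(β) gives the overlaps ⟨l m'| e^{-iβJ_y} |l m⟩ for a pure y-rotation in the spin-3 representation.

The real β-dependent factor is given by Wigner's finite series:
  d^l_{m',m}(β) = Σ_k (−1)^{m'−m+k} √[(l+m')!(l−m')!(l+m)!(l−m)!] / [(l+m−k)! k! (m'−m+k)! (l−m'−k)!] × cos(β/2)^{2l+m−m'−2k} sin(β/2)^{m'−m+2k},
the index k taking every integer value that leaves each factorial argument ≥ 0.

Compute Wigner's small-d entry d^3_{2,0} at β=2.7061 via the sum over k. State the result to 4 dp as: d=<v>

d^3_{2,0}(β=2.7061) via Wigner's sum:
With c≡cos(β/2)=0.216030 and s≡sin(β/2)=0.976387, N=[120·1·6·6]^{1/2}=65.726707
k: max(0,(0)−(2))=0 … min(3+(0),3−(2))=1
  k=0: (−1)^2·65.7267/(12)·0.2160^4·0.9764^2 = +0.011373
  k=1: (−1)^3·65.7267/(12)·0.2160^2·0.9764^4 = -0.232314
d^3_{2,0}(2.7061) = +0.011373 -0.232314 = -0.220941

d=-0.2209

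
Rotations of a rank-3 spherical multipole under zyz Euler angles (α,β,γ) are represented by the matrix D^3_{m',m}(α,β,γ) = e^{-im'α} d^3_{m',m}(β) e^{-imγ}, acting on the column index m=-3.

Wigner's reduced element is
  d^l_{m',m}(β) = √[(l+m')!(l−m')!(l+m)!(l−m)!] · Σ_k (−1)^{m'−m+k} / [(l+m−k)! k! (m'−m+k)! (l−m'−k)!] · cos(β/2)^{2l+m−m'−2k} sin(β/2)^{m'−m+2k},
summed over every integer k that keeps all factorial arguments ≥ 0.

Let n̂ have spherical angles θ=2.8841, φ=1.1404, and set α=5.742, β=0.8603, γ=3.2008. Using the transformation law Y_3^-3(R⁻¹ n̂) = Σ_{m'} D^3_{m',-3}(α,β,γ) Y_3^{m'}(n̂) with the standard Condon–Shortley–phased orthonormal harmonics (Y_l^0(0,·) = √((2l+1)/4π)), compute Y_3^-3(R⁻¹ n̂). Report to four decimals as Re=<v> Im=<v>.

Re=-0.1209 Im=0.1358

Need the full column D^3_{m',-3} for m'=−3..3 at α=5.742, β=0.8603, γ=3.2008.
cos(β/2)=0.908903, sin(β/2)=0.417007
d^3_{-3,-3}: single k=0 term ⇒ +0.563775;  D = -0.070212+0.559386i
d^3_{-2,-3}: single k=0 term ⇒ -0.633589;  D = +0.391484-0.498172i
d^3_{-1,-3}: single k=0 term ⇒ +0.459624;  D = -0.429581+0.163446i
d^3_{0,-3}: single k=0 term ⇒ -0.243500;  D = +0.239669+0.043024i
d^3_{1,-3}: single k=0 term ⇒ +0.096751;  D = -0.072814-0.063709i
d^3_{2,-3}: single k=0 term ⇒ -0.028074;  D = +0.008586+0.026729i
d^3_{3,-3}: single k=0 term ⇒ +0.005258;  D = +0.001201-0.005120i
Y_3^{m'}(θ=2.8841,φ=1.1404) and Σ D·Y over m':
  (-0.0702+0.5594i)·(-0.0066+0.0019i)  (+0.3915-0.4982i)·(+0.0418+0.0486i)  (-0.4296+0.1634i)·(+0.1262-0.2749i)  (+0.2397+0.0430i)·(-0.6047+0.0000i)  (-0.0728-0.0637i)·(-0.1262-0.2749i)  (+0.0086+0.0267i)·(+0.0418-0.0486i)  (+0.0012-0.0051i)·(+0.0066+0.0019i)
Y_3^-3(R⁻¹ n̂) = -0.120901+0.135819i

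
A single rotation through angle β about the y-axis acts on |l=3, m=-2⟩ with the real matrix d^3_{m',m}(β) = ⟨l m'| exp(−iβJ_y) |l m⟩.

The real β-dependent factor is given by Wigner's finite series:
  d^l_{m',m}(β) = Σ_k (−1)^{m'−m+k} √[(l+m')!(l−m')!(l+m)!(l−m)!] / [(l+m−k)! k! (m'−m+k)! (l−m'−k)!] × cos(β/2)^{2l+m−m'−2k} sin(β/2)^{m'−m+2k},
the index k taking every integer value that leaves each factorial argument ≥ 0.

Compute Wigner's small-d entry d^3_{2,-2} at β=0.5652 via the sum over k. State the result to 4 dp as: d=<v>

d^3_{2,-2}(β=0.5652) via Wigner's sum:
With c≡cos(β/2)=0.960334 and s≡sin(β/2)=0.278853, N=[120·1·1·120]^{1/2}=120.000000
Admissible k: 0..1 (factorial args all ≥0)
  k=0: (−1)^4·120.0000/(24)·0.9603^2·0.2789^4 = +0.027882
  k=1: (−1)^5·120.0000/(120)·0.9603^0·0.2789^6 = -0.000470
d^3_{2,-2}(0.5652) = +0.027882 -0.000470 = +0.027411

d=0.0274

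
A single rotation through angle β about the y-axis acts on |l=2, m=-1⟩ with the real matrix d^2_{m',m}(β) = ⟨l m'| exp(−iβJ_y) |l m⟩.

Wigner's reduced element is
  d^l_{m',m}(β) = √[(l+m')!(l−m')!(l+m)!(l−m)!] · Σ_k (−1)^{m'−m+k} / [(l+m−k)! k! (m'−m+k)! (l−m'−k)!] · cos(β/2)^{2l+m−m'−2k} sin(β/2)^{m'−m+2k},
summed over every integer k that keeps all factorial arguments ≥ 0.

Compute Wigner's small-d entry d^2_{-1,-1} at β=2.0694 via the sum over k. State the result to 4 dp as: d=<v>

d^2_{-1,-1}(β=2.0694) via Wigner's sum:
Half-angle: c=0.510784, s=0.859709. N=√(1·6·1·6)=6.000000
k∈{0,1} keeps every argument non-negative
  k=0: (−1)^0·6.0000/(6)·0.5108^4·0.8597^0 = +0.068069
  k=1: (−1)^1·6.0000/(2)·0.5108^2·0.8597^2 = -0.578494
d^2_{-1,-1}(2.0694) = +0.068069 -0.578494 = -0.510425

d=-0.5104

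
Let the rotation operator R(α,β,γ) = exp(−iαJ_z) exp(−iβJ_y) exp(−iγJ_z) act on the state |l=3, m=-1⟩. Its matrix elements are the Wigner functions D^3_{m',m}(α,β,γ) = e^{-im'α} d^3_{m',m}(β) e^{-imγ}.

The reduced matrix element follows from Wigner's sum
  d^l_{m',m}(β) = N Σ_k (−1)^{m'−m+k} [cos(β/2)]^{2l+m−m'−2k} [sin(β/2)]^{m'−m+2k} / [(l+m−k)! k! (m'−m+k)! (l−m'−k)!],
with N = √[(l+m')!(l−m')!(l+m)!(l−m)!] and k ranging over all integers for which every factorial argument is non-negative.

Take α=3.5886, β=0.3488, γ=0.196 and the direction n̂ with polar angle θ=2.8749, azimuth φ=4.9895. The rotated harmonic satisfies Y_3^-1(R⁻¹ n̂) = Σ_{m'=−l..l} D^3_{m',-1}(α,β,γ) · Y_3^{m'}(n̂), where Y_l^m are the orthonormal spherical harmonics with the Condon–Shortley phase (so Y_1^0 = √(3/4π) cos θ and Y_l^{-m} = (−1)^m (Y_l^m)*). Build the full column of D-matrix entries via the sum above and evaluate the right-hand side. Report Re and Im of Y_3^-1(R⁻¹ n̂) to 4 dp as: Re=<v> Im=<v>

Need the full column D^3_{m',-1} for m'=−3..3 at α=3.5886, β=0.3488, γ=0.196.
cos(β/2)=0.984831, sin(β/2)=0.173517
d^3_{-3,-1}: single k=2 term ⇒ +0.109693;  D = -0.003704-0.109630i
d^3_{-2,-1}: k∈[1..2] ⇒ +0.508336 -0.031560 = +0.476776;  D = +0.220496+0.422725i
d^3_{-1,-1}: k∈[0..2] ⇒ +0.912367 -0.226580 +0.005275 = +0.691063;  D = -0.553055-0.414365i
d^3_{0,-1}: k∈[0..2] ⇒ -0.556854 +0.051859 -0.000537 = -0.505532;  D = -0.495853-0.098451i
d^3_{1,-1}: k∈[0..2] ⇒ +0.169935 -0.007034 +0.000027 = +0.162929;  D = -0.157823+0.040468i
d^3_{2,-1}: k∈[0..1] ⇒ -0.031560 +0.000490 = -0.031071;  D = -0.023804+0.019969i
d^3_{3,-1}: single k=0 term ⇒ +0.003405;  D = -0.001406+0.003101i
Y_3^{m'}(θ=2.8749,φ=4.9895) and Σ D·Y over m':
  (-0.0037-0.1096i)·(-0.0056-0.0051i)  (+0.2205+0.4227i)·(+0.0582-0.0360i)  (-0.5531-0.4144i)·(+0.0851+0.2992i)  (-0.4959-0.0985i)·(-0.5950+0.0000i)  (-0.1578+0.0405i)·(-0.0851+0.2992i)  (-0.0238+0.0200i)·(+0.0582+0.0360i)  (-0.0014+0.0031i)·(+0.0056-0.0051i)
Y_3^-1(R⁻¹ n̂) = +0.398686-0.175227i

Re=0.3987 Im=-0.1752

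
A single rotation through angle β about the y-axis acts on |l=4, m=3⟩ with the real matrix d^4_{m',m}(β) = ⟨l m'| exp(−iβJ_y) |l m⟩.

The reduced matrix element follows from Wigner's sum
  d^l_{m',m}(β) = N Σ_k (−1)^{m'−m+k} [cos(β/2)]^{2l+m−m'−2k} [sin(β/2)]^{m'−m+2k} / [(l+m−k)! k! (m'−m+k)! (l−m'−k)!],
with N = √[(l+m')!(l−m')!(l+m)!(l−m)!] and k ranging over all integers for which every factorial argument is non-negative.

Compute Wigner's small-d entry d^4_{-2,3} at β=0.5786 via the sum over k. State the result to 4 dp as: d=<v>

d^4_{-2,3}(β=0.5786) via Wigner's sum:
With c≡cos(β/2)=0.958444 and s≡sin(β/2)=0.285281, N=[2·720·5040·1]^{1/2}=2693.993318
k: max(0,(3)−(-2))=5 … min(4+(3),4−(-2))=6
  k=5: (−1)^0·2693.9933/(240)·0.9584^3·0.2853^5 = +0.018675
  k=6: (−1)^1·2693.9933/(720)·0.9584^1·0.2853^7 = -0.000551
d^4_{-2,3}(0.5786) = +0.018675 -0.000551 = +0.018123

d=0.0181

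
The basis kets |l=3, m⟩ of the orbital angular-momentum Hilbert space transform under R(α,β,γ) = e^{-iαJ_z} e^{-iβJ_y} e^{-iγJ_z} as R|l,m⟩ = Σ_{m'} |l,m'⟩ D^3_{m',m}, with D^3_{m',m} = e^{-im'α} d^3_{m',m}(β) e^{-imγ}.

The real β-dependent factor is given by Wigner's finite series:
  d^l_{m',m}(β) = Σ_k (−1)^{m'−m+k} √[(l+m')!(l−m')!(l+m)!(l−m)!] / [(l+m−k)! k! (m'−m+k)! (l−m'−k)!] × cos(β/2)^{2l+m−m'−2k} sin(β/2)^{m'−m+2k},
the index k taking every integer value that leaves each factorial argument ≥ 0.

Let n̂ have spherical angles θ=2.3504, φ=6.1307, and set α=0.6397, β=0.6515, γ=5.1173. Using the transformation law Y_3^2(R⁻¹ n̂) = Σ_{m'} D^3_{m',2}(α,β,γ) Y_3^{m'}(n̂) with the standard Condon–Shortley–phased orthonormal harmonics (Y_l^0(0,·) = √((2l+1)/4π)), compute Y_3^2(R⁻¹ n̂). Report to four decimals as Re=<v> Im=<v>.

Re=-0.0819 Im=-0.2305

Need the full column D^3_{m',2} for m'=−3..3 at α=0.6397, β=0.6515, γ=5.1173.
cos(β/2)=0.947411, sin(β/2)=0.320019
d^3_{-3,2}: single k=5 term ⇒ +0.007789;  D = -0.003469-0.006974i
d^3_{-2,2}: k∈[4..5] ⇒ +0.047071 -0.001074 = +0.045997;  D = -0.041018-0.020814i
d^3_{-1,2}: k∈[3..4] ⇒ +0.176268 -0.010056 = +0.166212;  D = -0.163813+0.028140i
d^3_{0,2}: k∈[2..3] ⇒ +0.451926 -0.051564 = +0.400362;  D = -0.276101+0.289928i
d^3_{1,2}: k∈[1..2] ⇒ +0.772447 -0.176268 = +0.596178;  D = -0.072124+0.591799i
d^3_{2,2}: k∈[0..1] ⇒ +0.723153 -0.412550 = +0.310604;  D = +0.153908+0.269790i
d^3_{3,2}: single k=0 term ⇒ -0.598334;  D = -0.548106-0.239966i
Y_3^{m'}(θ=2.3504,φ=6.1307) and Σ D·Y over m':
  (-0.0035-0.0070i)·(+0.1347+0.0663i)  (-0.0410-0.0208i)·(-0.3466-0.1091i)  (-0.1638+0.0281i)·(+0.3342+0.0514i)  (-0.2761+0.2899i)·(+0.1388+0.0000i)  (-0.0721+0.5918i)·(-0.3342+0.0514i)  (+0.1539+0.2698i)·(-0.3466+0.1091i)  (-0.5481-0.2400i)·(-0.1347+0.0663i)
Y_3^2(R⁻¹ n̂) = -0.081928-0.230469i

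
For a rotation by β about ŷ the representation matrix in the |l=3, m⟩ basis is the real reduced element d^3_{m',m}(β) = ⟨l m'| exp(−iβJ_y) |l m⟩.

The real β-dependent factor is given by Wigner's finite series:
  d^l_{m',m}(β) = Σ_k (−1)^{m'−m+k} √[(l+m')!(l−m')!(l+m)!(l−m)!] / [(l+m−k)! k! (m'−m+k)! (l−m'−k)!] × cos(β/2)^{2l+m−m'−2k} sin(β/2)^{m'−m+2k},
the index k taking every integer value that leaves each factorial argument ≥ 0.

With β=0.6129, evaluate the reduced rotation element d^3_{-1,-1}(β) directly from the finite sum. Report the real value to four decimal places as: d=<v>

d=0.1947

d^3_{-1,-1}(β=0.6129) via Wigner's sum:
Half-angle: c=0.953411, s=0.301676. N=√(2·24·2·24)=48.000000
k∈{0,1,2} keeps every argument non-negative
  k=0: (−1)^0·48.0000/(48)·0.9534^6·0.3017^0 = +0.751069
  k=1: (−1)^1·48.0000/(6)·0.9534^4·0.3017^2 = -0.601577
  k=2: (−1)^2·48.0000/(8)·0.9534^2·0.3017^4 = +0.045172
d^3_{-1,-1}(0.6129) = +0.751069 -0.601577 +0.045172 = +0.194664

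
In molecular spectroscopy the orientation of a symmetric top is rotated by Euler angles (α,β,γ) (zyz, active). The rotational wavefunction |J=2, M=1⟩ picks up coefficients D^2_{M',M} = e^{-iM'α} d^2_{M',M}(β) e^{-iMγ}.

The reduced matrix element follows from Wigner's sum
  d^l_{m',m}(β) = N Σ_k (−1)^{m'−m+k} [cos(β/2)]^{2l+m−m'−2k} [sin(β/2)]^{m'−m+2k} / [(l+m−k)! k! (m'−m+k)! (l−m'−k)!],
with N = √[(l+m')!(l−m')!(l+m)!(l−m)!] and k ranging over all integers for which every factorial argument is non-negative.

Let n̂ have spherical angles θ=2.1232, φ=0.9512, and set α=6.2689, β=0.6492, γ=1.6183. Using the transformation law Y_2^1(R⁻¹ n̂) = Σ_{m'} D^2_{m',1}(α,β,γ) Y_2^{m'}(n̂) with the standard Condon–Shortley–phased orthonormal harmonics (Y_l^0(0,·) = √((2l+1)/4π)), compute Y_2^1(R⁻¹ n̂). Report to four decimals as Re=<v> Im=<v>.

Re=0.0644 Im=-0.0711

Need the full column D^2_{m',1} for m'=−2..2 at α=6.2689, β=0.6492, γ=1.6183.
cos(β/2)=0.947778, sin(β/2)=0.318930
d^2_{-2,1}: single k=3 term ⇒ +0.061492;  D = -0.004673-0.061315i
d^2_{-1,1}: k∈[2..3] ⇒ +0.274110 -0.010346 = +0.263764;  D = -0.016287-0.263260i
d^2_{0,1}: k∈[1..2] ⇒ +0.665106 -0.075313 = +0.589794;  D = -0.028007-0.589128i
d^2_{1,1}: k∈[0..1] ⇒ +0.806914 -0.274110 = +0.532804;  D = -0.017696-0.532510i
d^2_{2,1}: single k=0 term ⇒ -0.543057;  D = +0.010281+0.542960i
Y_2^{m'}(θ=2.1232,φ=0.9512) and Σ D·Y over m':
  (-0.0047-0.0613i)·(-0.0911-0.2647i)  (-0.0163-0.2633i)·(-0.2004+0.2809i)  (-0.0280-0.5891i)·(-0.0549+0.0000i)  (-0.0177-0.5325i)·(+0.2004+0.2809i)  (+0.0103+0.5430i)·(-0.0911+0.2647i)
Y_2^1(R⁻¹ n̂) = +0.064378-0.071115i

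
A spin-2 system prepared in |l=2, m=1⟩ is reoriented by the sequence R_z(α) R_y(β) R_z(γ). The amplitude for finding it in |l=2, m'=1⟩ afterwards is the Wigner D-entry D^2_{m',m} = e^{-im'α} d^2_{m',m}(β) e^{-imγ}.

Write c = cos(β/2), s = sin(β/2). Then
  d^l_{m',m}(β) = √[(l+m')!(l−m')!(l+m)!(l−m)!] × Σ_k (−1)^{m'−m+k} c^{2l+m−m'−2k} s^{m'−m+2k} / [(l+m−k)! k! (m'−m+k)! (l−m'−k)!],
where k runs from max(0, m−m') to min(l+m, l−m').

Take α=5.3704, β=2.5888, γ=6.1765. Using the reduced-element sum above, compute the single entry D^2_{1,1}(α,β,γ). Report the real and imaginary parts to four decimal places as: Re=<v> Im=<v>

D^2_{1,1}(5.3704,2.5888,6.1765) = e^{-i·1·5.3704}·d^2_{1,1}(2.5888)·e^{-i·1·6.1765}. Compute d first:
Half-angle: c=0.272891, s=0.962045. N=√(6·1·6·1)=6.000000
Admissible k: 0..1 (factorial args all ≥0)
  k=0: (−1)^0·6.0000/(6)·0.2729^4·0.9620^0 = +0.005546
  k=1: (−1)^1·6.0000/(2)·0.2729^2·0.9620^2 = -0.206771
d^2_{1,1}(2.5888) = +0.005546 -0.206771 = -0.201225
D = (+0.611544+0.791210i)·(-0.201225)·(+0.994315+0.106483i) = -0.105405-0.171410i

Re=-0.1054 Im=-0.1714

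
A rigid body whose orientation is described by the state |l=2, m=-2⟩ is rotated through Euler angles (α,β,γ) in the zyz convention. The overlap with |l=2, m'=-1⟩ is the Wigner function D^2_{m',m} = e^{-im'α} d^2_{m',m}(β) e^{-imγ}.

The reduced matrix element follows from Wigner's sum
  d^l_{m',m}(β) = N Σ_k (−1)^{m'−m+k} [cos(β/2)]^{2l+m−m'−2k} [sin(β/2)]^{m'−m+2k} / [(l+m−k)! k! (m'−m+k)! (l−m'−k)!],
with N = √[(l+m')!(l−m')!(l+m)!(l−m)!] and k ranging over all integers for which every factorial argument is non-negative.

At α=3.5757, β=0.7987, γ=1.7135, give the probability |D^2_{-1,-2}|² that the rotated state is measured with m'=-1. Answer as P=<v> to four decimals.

P=0.3698

Split into d^2_{-1,-2}(β=0.7987) × two z-phases.
Half-angle: c=0.921314, s=0.388820. N=√(1·6·1·24)=12.000000
k: max(0,(-2)−(-1))=0 … min(2+(-2),2−(-1))=0
  k=0: (−1)^1·12.0000/(6)·0.9213^3·0.3888^1 = -0.608136
d^2_{-1,-2}(0.7987) = -0.608136
|D^2_{-1,-2}|² = |d^2_{-1,-2}(β)|² = (-0.608136)² = 0.369830 (the z-rotation phases have unit modulus)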